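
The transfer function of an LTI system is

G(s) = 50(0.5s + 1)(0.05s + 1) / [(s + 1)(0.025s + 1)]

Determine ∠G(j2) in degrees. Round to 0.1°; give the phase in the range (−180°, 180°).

At ω = 2 rad/s:
zero (1 + j2·0.5) = 1 + j1 → |·| ≈ 1.4142, ∠ ≈ 45.00°
zero (1 + j2·0.05) = 1 + j0.1 → |·| ≈ 1.005, ∠ ≈ 5.71°
pole (1 + j2·1) = 1 + j2 → |·| ≈ 2.2361, ∠ ≈ 63.43°
pole (1 + j2·0.025) = 1 + j0.05 → |·| ≈ 1.0012, ∠ ≈ 2.86°
∠G = (45.00° + 5.71°) − (63.43° + 2.86°) = -15.58°

-15.6°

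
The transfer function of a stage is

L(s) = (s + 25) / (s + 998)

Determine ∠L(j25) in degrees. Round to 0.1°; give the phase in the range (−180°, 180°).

At s = jω = j25:
zero (s+25): 25 + j25 → |·| = √(25²+25²) = √1250 ≈ 35.355, ∠ = arctan(25/25) ≈ 45.00°
pole (s+998): 998 + j25 → |·| = √(998²+25²) = √996629 ≈ 998.31, ∠ = arctan(25/998) ≈ 1.43°
∠L = 45.00° − 1.43° = 43.57°

43.6°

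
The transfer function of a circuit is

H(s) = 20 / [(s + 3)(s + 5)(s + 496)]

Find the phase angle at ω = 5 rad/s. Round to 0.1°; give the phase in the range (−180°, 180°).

-104.6°

At s = jω = j5:
pole (s+3): 3 + j5 → |·| = √(3²+5²) = √34 ≈ 5.831, ∠ = arctan(5/3) ≈ 59.04°
pole (s+5): 5 + j5 → |·| = √(5²+5²) = √50 ≈ 7.0711, ∠ = arctan(5/5) ≈ 45.00°
pole (s+496): 496 + j5 → |·| = √(496²+5²) = √246041 ≈ 496.03, ∠ = arctan(5/496) ≈ 0.58°
∠H = 0.00° − 104.62° = -104.62°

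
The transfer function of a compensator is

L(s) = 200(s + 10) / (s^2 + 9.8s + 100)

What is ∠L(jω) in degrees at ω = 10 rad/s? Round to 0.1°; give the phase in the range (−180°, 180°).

-45.0°

At s = jω = j10:
zero (s+10): 10 + j10 → |·| = √(10²+10²) = √200 ≈ 14.142, ∠ = arctan(10/10) ≈ 45.00°
quadratic: (j10)² + 9.8·j10 + 100 = 0 + j98 → |·| ≈ 98, ∠ ≈ 90.00°
∠L = 45.00° − 90.00° = -45.00°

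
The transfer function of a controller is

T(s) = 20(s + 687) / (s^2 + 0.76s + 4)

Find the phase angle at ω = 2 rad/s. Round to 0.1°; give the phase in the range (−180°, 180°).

-89.8°

At s = jω = j2:
zero (s+687): 687 + j2 → |·| = √(687²+2²) = √471973 ≈ 687, ∠ = arctan(2/687) ≈ 0.17°
quadratic: (j2)² + 0.76·j2 + 4 = 0 + j1.52 → |·| ≈ 1.52, ∠ ≈ 90.00°
∠T = 0.17° − 90.00° = -89.83°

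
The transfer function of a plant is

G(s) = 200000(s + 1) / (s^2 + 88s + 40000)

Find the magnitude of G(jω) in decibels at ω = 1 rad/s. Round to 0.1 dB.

17.0 dB

At s = jω = j1:
zero (s+1): 1 + j1 → |·| = √(1²+1²) = √2 ≈ 1.4142, ∠ = arctan(1/1) ≈ 45.00°
quadratic: (j1)² + 88·j1 + 40000 = 39999 + j88 → |·| ≈ 39999, ∠ ≈ 0.13°
|G| = 200000 · 1.4142 / 39999 ≈ 7.0712
Gain = 20 log₁₀(7.0712) ≈ 16.99 dB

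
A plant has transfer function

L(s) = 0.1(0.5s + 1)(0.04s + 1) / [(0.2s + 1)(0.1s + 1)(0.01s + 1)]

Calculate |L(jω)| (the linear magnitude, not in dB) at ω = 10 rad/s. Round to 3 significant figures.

At ω = 10 rad/s:
zero (1 + j10·0.5) = 1 + j5 → |·| ≈ 5.099, ∠ ≈ 78.69°
zero (1 + j10·0.04) = 1 + j0.4 → |·| ≈ 1.077, ∠ ≈ 21.80°
pole (1 + j10·0.2) = 1 + j2 → |·| ≈ 2.2361, ∠ ≈ 63.43°
pole (1 + j10·0.1) = 1 + j1 → |·| ≈ 1.4142, ∠ ≈ 45.00°
pole (1 + j10·0.01) = 1 + j0.1 → |·| ≈ 1.005, ∠ ≈ 5.71°
|L| = 0.1 · 5.099 · 1.077 / (2.2361 · 1.4142 · 1.005) ≈ 0.1728

0.173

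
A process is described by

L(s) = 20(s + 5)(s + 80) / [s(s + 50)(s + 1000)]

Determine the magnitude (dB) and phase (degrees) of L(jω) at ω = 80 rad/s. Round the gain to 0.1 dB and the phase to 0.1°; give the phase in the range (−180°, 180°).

At s = jω = j80:
zero (s+5): 5 + j80 → |·| = √(5²+80²) = √6425 ≈ 80.156, ∠ = arctan(80/5) ≈ 86.42°
zero (s+80): 80 + j80 → |·| = √(80²+80²) = √12800 ≈ 113.14, ∠ = arctan(80/80) ≈ 45.00°
pole (s+50): 50 + j80 → |·| = √(50²+80²) = √8900 ≈ 94.34, ∠ = arctan(80/50) ≈ 57.99°
pole (s+1000): 1000 + j80 → |·| = √(1000²+80²) = √1006400 ≈ 1003.2, ∠ = arctan(80/1000) ≈ 4.57°
pole at origin: |s| = 80, ∠ = 90.00° (in denominator)
|L| = 20 · 9068.8 / 7.5714e+06 ≈ 0.023955
Gain = 20 log₁₀(0.023955) ≈ -32.41 dB
∠L = 131.42° − 152.56° = -21.14°

-32.4 dB, -21.1°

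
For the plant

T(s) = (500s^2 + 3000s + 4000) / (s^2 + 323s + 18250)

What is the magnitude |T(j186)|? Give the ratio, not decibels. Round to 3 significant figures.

278

Substitute s = j186:
Numerator: 500(j186)^2 + 3000(j186) + 4000 = -17294000 + j558000
Denominator: (j186)^2 + 323(j186) + 18250 = -16346 + j60078
|N| = √(17294000² + 558000²) ≈ 1.7303e+07, ∠N ≈ 178.15°
|D| = √(16346² + 60078²) ≈ 62262, ∠D ≈ 105.22°
|T| = 1.7303e+07 / 62262 ≈ 277.91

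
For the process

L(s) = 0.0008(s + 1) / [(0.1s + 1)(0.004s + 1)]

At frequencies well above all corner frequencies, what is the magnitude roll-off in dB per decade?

-20 dB/decade

Each pole contributes −20 dB/decade at high frequency; each zero contributes +20 dB/decade.
Net: 1 zero(s) − 2 pole(s) → -20 dB/decade.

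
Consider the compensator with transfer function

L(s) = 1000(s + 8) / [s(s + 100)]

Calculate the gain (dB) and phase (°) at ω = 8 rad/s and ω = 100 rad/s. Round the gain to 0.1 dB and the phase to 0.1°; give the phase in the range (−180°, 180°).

ω = 8: 23.0 dB, -49.6°; ω = 100: 17.0 dB, -49.6°

At s = jω = j8:
zero (s+8): 8 + j8 → |·| = √(8²+8²) = √128 ≈ 11.314, ∠ = arctan(8/8) ≈ 45.00°
pole (s+100): 100 + j8 → |·| = √(100²+8²) = √10064 ≈ 100.32, ∠ = arctan(8/100) ≈ 4.57°
pole at origin: |s| = 8, ∠ = 90.00° (in denominator)
|L| = 1000 · 11.314 / 802.56 ≈ 14.097
Gain = 20 log₁₀(14.097) ≈ 22.98 dB
∠L = 45.00° − 94.57° = -49.57°

At s = jω = j100:
zero (s+8): 8 + j100 → |·| = √(8²+100²) = √10064 ≈ 100.32, ∠ = arctan(100/8) ≈ 85.43°
pole (s+100): 100 + j100 → |·| = √(100²+100²) = √20000 ≈ 141.42, ∠ = arctan(100/100) ≈ 45.00°
pole at origin: |s| = 100, ∠ = 90.00° (in denominator)
|L| = 1000 · 100.32 / 14142 ≈ 7.0938
Gain = 20 log₁₀(7.0938) ≈ 17.02 dB
∠L = 85.43° − 135.00° = -49.57°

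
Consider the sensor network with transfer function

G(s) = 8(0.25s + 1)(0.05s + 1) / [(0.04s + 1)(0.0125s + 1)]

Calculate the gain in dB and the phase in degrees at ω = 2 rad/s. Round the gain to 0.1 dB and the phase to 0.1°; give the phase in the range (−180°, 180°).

At ω = 2 rad/s:
zero (1 + j2·0.25) = 1 + j0.5 → |·| ≈ 1.118, ∠ ≈ 26.57°
zero (1 + j2·0.05) = 1 + j0.1 → |·| ≈ 1.005, ∠ ≈ 5.71°
pole (1 + j2·0.04) = 1 + j0.08 → |·| ≈ 1.0032, ∠ ≈ 4.57°
pole (1 + j2·0.0125) = 1 + j0.025 → |·| ≈ 1.0003, ∠ ≈ 1.43°
|G| = 8 · 1.118 · 1.005 / (1.0032 · 1.0003) ≈ 8.9574
Gain = 20 log₁₀(8.9574) ≈ 19.04 dB
∠G = (26.57° + 5.71°) − (4.57° + 1.43°) = 26.28°

19.0 dB, 26.3°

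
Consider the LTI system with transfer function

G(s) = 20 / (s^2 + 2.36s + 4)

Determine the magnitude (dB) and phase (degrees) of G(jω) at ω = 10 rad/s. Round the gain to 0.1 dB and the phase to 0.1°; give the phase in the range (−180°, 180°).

At s = jω = j10:
quadratic: (j10)² + 2.36·j10 + 4 = -96 + j23.6 → |·| ≈ 98.858, ∠ ≈ 166.19°
|G| = 20 / 98.858 ≈ 0.20231
Gain = 20 log₁₀(0.20231) ≈ -13.88 dB
∠G = 0.00° − 166.19° = -166.19°

-13.9 dB, -166.2°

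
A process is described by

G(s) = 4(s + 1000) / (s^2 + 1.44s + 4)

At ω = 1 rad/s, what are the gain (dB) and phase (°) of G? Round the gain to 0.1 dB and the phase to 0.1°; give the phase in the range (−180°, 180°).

At s = jω = j1:
zero (s+1000): 1000 + j1 → |·| = √(1000²+1²) = √1000001 ≈ 1000, ∠ = arctan(1/1000) ≈ 0.06°
quadratic: (j1)² + 1.44·j1 + 4 = 3 + j1.44 → |·| ≈ 3.3277, ∠ ≈ 25.64°
|G| = 4 · 1000 / 3.3277 ≈ 1202
Gain = 20 log₁₀(1202) ≈ 61.60 dB
∠G = 0.06° − 25.64° = -25.58°

61.6 dB, -25.6°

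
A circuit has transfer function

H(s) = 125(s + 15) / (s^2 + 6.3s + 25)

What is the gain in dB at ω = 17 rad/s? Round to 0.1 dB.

At s = jω = j17:
zero (s+15): 15 + j17 → |·| = √(15²+17²) = √514 ≈ 22.672, ∠ = arctan(17/15) ≈ 48.58°
quadratic: (j17)² + 6.3·j17 + 25 = -264 + j107.1 → |·| ≈ 284.9, ∠ ≈ 157.92°
|H| = 125 · 22.672 / 284.9 ≈ 9.9473
Gain = 20 log₁₀(9.9473) ≈ 19.95 dB

20.0 dB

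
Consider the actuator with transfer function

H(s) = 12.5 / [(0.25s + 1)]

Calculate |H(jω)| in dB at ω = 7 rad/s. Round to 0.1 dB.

At ω = 7 rad/s:
pole (1 + j7·0.25) = 1 + j1.75 → |·| ≈ 2.0156, ∠ ≈ 60.26°
|H| = 12.5 · 1 / (2.0156) ≈ 6.2016
Gain = 20 log₁₀(6.2016) ≈ 15.85 dB

15.9 dB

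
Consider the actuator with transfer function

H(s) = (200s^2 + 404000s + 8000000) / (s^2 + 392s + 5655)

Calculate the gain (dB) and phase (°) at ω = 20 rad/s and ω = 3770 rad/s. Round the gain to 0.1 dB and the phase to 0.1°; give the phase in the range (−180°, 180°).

Substitute s = j20:
Numerator: 200(j20)^2 + 404000(j20) + 8000000 = 7920000 + j8080000
Denominator: (j20)^2 + 392(j20) + 5655 = 5255 + j7840
|N| = √(7920000² + 8080000²) ≈ 1.1314e+07, ∠N ≈ 45.57°
|D| = √(5255² + 7840²) ≈ 9438.3, ∠D ≈ 56.17°
|H| = 1.1314e+07 / 9438.3 ≈ 1198.7
Gain = 20 log₁₀(1198.7) ≈ 61.57 dB
∠H = 45.57° − 56.17° = -10.60°

Substitute s = j3770:
Numerator: 200(j3770)^2 + 404000(j3770) + 8000000 = -2834580000 + j1523080000
Denominator: (j3770)^2 + 392(j3770) + 5655 = -14207245 + j1477840
|N| = √(2834580000² + 1523080000²) ≈ 3.2179e+09, ∠N ≈ 151.75°
|D| = √(14207245² + 1477840²) ≈ 1.4284e+07, ∠D ≈ 174.06°
|H| = 3.2179e+09 / 1.4284e+07 ≈ 225.28
Gain = 20 log₁₀(225.28) ≈ 47.05 dB
∠H = 151.75° − 174.06° = -22.31°

ω = 20: 61.6 dB, -10.6°; ω = 3770: 47.1 dB, -22.3°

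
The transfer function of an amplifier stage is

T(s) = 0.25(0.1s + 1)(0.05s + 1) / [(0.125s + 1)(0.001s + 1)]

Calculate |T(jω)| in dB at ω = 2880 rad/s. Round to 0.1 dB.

At ω = 2880 rad/s:
zero (1 + j2880·0.1) = 1 + j288 → |·| ≈ 288, ∠ ≈ 89.80°
zero (1 + j2880·0.05) = 1 + j144 → |·| ≈ 144, ∠ ≈ 89.60°
pole (1 + j2880·0.125) = 1 + j360 → |·| ≈ 360, ∠ ≈ 89.84°
pole (1 + j2880·0.001) = 1 + j2.88 → |·| ≈ 3.0487, ∠ ≈ 70.85°
|T| = 0.25 · 288 · 144 / (360 · 3.0487) ≈ 9.4466
Gain = 20 log₁₀(9.4466) ≈ 19.51 dB

19.5 dB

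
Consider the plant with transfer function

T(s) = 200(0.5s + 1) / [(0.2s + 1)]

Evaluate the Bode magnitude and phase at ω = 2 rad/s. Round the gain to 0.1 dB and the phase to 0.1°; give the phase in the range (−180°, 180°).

48.4 dB, 23.2°

At ω = 2 rad/s:
zero (1 + j2·0.5) = 1 + j1 → |·| ≈ 1.4142, ∠ ≈ 45.00°
pole (1 + j2·0.2) = 1 + j0.4 → |·| ≈ 1.077, ∠ ≈ 21.80°
|T| = 200 · 1.4142 / (1.077) ≈ 262.62
Gain = 20 log₁₀(262.62) ≈ 48.39 dB
∠T = (45.00°) − (21.80°) = 23.20°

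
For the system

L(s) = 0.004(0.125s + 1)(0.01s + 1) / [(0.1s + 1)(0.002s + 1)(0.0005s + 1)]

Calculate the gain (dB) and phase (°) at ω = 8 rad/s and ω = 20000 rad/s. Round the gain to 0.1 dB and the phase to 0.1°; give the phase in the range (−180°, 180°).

At ω = 8 rad/s:
zero (1 + j8·0.125) = 1 + j1 → |·| ≈ 1.4142, ∠ ≈ 45.00°
zero (1 + j8·0.01) = 1 + j0.08 → |·| ≈ 1.0032, ∠ ≈ 4.57°
pole (1 + j8·0.1) = 1 + j0.8 → |·| ≈ 1.2806, ∠ ≈ 38.66°
pole (1 + j8·0.002) = 1 + j0.016 → |·| ≈ 1.0001, ∠ ≈ 0.92°
pole (1 + j8·0.0005) = 1 + j0.004 → |·| ≈ 1, ∠ ≈ 0.23°
|L| = 0.004 · 1.4142 · 1.0032 / (1.2806 · 1.0001 · 1) ≈ 0.004431
Gain = 20 log₁₀(0.004431) ≈ -47.07 dB
∠L = (45.00° + 4.57°) − (38.66° + 0.92° + 0.23°) = 9.76°

At ω = 20000 rad/s:
zero (1 + j20000·0.125) = 1 + j2500 → |·| ≈ 2500, ∠ ≈ 89.98°
zero (1 + j20000·0.01) = 1 + j200 → |·| ≈ 200, ∠ ≈ 89.71°
pole (1 + j20000·0.1) = 1 + j2000 → |·| ≈ 2000, ∠ ≈ 89.97°
pole (1 + j20000·0.002) = 1 + j40 → |·| ≈ 40.012, ∠ ≈ 88.57°
pole (1 + j20000·0.0005) = 1 + j10 → |·| ≈ 10.05, ∠ ≈ 84.29°
|L| = 0.004 · 2500 · 200 / (2000 · 40.012 · 10.05) ≈ 0.0024868
Gain = 20 log₁₀(0.0024868) ≈ -52.09 dB
∠L = (89.98° + 89.71°) − (89.97° + 88.57° + 84.29°) = -83.14°

ω = 8: -47.1 dB, 9.8°; ω = 20000: -52.1 dB, -83.1°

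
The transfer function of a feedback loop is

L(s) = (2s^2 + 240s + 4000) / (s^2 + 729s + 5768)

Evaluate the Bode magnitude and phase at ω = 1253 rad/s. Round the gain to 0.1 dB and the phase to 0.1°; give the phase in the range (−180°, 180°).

Substitute s = j1253:
Numerator: 2(j1253)^2 + 240(j1253) + 4000 = -3136018 + j300720
Denominator: (j1253)^2 + 729(j1253) + 5768 = -1564241 + j913437
|N| = √(3136018² + 300720²) ≈ 3.1504e+06, ∠N ≈ 174.52°
|D| = √(1564241² + 913437²) ≈ 1.8114e+06, ∠D ≈ 149.72°
|L| = 3.1504e+06 / 1.8114e+06 ≈ 1.7392
Gain = 20 log₁₀(1.7392) ≈ 4.81 dB
∠L = 174.52° − 149.72° = 24.80°

4.8 dB, 24.8°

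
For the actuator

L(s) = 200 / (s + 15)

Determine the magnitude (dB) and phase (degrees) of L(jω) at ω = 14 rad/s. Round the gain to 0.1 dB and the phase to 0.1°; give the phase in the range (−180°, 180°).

Substitute s = j14:
Numerator: 200 = 200 + j0
Denominator: (j14) + 15 = 15 + j14
|N| = √(200² + 0²) ≈ 200, ∠N ≈ 0.00°
|D| = √(15² + 14²) ≈ 20.518, ∠D ≈ 43.03°
|L| = 200 / 20.518 ≈ 9.7475
Gain = 20 log₁₀(9.7475) ≈ 19.78 dB
∠L = 0.00° − 43.03° = -43.03°

19.8 dB, -43.0°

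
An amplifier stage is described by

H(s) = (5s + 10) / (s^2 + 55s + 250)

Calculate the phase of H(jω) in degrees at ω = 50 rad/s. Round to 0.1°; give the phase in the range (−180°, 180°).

Substitute s = j50:
Numerator: 5(j50) + 10 = 10 + j250
Denominator: (j50)^2 + 55(j50) + 250 = -2250 + j2750
|N| = √(10² + 250²) ≈ 250.2, ∠N ≈ 87.71°
|D| = √(2250² + 2750²) ≈ 3553.2, ∠D ≈ 129.29°
∠H = 87.71° − 129.29° = -41.58°

-41.6°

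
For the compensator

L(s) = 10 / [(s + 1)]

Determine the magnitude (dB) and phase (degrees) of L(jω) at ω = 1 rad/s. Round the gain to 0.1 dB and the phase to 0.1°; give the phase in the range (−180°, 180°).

17.0 dB, -45.0°

At ω = 1 rad/s:
pole (1 + j1·1) = 1 + j1 → |·| ≈ 1.4142, ∠ ≈ 45.00°
|L| = 10 · 1 / (1.4142) ≈ 7.0711
Gain = 20 log₁₀(7.0711) ≈ 16.99 dB
∠L = (0°) − (45.00°) = -45.00°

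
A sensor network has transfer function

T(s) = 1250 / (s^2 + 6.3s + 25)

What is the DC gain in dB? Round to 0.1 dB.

34.0 dB

T(0) = 1250 / 25 = 50
20 log₁₀(50) ≈ 33.98 dB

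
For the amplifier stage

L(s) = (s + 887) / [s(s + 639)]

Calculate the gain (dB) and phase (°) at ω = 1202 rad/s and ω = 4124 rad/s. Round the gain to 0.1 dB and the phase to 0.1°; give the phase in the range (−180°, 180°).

At s = jω = j1202:
zero (s+887): 887 + j1202 → |·| = √(887²+1202²) = √2231573 ≈ 1493.8, ∠ = arctan(1202/887) ≈ 53.58°
pole (s+639): 639 + j1202 → |·| = √(639²+1202²) = √1853125 ≈ 1361.3, ∠ = arctan(1202/639) ≈ 62.00°
pole at origin: |s| = 1202, ∠ = 90.00° (in denominator)
|L| = 1 · 1493.8 / 1.6363e+06 ≈ 0.00091291
Gain = 20 log₁₀(0.00091291) ≈ -60.79 dB
∠L = 53.58° − 152.00° = -98.42°

At s = jω = j4124:
zero (s+887): 887 + j4124 → |·| = √(887²+4124²) = √17794145 ≈ 4218.3, ∠ = arctan(4124/887) ≈ 77.86°
pole (s+639): 639 + j4124 → |·| = √(639²+4124²) = √17415697 ≈ 4173.2, ∠ = arctan(4124/639) ≈ 81.19°
pole at origin: |s| = 4124, ∠ = 90.00° (in denominator)
|L| = 1 · 4218.3 / 1.721e+07 ≈ 0.00024511
Gain = 20 log₁₀(0.00024511) ≈ -72.21 dB
∠L = 77.86° − 171.19° = -93.33°

ω = 1202: -60.8 dB, -98.4°; ω = 4124: -72.2 dB, -93.3°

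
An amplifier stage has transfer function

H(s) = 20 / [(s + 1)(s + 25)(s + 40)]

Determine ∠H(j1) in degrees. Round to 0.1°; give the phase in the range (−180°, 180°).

-48.7°

At s = jω = j1:
pole (s+1): 1 + j1 → |·| = √(1²+1²) = √2 ≈ 1.4142, ∠ = arctan(1/1) ≈ 45.00°
pole (s+25): 25 + j1 → |·| = √(25²+1²) = √626 ≈ 25.02, ∠ = arctan(1/25) ≈ 2.29°
pole (s+40): 40 + j1 → |·| = √(40²+1²) = √1601 ≈ 40.012, ∠ = arctan(1/40) ≈ 1.43°
∠H = 0.00° − 48.72° = -48.72°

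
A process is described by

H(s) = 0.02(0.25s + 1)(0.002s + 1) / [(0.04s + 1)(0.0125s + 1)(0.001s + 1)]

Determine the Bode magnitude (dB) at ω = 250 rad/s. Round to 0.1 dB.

-27.7 dB

At ω = 250 rad/s:
zero (1 + j250·0.25) = 1 + j62.5 → |·| ≈ 62.508, ∠ ≈ 89.08°
zero (1 + j250·0.002) = 1 + j0.5 → |·| ≈ 1.118, ∠ ≈ 26.57°
pole (1 + j250·0.04) = 1 + j10 → |·| ≈ 10.05, ∠ ≈ 84.29°
pole (1 + j250·0.0125) = 1 + j3.125 → |·| ≈ 3.2811, ∠ ≈ 72.26°
pole (1 + j250·0.001) = 1 + j0.25 → |·| ≈ 1.0308, ∠ ≈ 14.04°
|H| = 0.02 · 62.508 · 1.118 / (10.05 · 3.2811 · 1.0308) ≈ 0.041119
Gain = 20 log₁₀(0.041119) ≈ -27.72 dB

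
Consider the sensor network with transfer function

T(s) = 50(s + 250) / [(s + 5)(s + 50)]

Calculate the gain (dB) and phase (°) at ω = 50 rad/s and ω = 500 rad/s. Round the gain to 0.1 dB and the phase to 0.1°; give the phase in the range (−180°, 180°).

ω = 50: 11.1 dB, -118.0°; ω = 500: -19.1 dB, -110.3°

At s = jω = j50:
zero (s+250): 250 + j50 → |·| = √(250²+50²) = √65000 ≈ 254.95, ∠ = arctan(50/250) ≈ 11.31°
pole (s+5): 5 + j50 → |·| = √(5²+50²) = √2525 ≈ 50.249, ∠ = arctan(50/5) ≈ 84.29°
pole (s+50): 50 + j50 → |·| = √(50²+50²) = √5000 ≈ 70.711, ∠ = arctan(50/50) ≈ 45.00°
|T| = 50 · 254.95 / 3553.2 ≈ 3.5876
Gain = 20 log₁₀(3.5876) ≈ 11.10 dB
∠T = 11.31° − 129.29° = -117.98°

At s = jω = j500:
zero (s+250): 250 + j500 → |·| = √(250²+500²) = √312500 ≈ 559.02, ∠ = arctan(500/250) ≈ 63.43°
pole (s+5): 5 + j500 → |·| = √(5²+500²) = √250025 ≈ 500.02, ∠ = arctan(500/5) ≈ 89.43°
pole (s+50): 50 + j500 → |·| = √(50²+500²) = √252500 ≈ 502.49, ∠ = arctan(500/50) ≈ 84.29°
|T| = 50 · 559.02 / 2.5126e+05 ≈ 0.11124
Gain = 20 log₁₀(0.11124) ≈ -19.07 dB
∠T = 63.43° − 173.72° = -110.29°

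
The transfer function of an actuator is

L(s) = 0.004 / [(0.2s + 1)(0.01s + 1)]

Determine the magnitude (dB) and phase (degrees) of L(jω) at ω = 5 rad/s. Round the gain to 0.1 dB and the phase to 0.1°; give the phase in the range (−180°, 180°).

-51.0 dB, -47.9°

At ω = 5 rad/s:
pole (1 + j5·0.2) = 1 + j1 → |·| ≈ 1.4142, ∠ ≈ 45.00°
pole (1 + j5·0.01) = 1 + j0.05 → |·| ≈ 1.0012, ∠ ≈ 2.86°
|L| = 0.004 · 1 / (1.4142 · 1.0012) ≈ 0.0028251
Gain = 20 log₁₀(0.0028251) ≈ -50.98 dB
∠L = (0°) − (45.00° + 2.86°) = -47.86°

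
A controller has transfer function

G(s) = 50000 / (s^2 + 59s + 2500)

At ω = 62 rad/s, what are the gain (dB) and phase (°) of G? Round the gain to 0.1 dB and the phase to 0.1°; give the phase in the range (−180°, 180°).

22.2 dB, -110.2°

At s = jω = j62:
quadratic: (j62)² + 59·j62 + 2500 = -1344 + j3658 → |·| ≈ 3897.1, ∠ ≈ 110.17°
|G| = 50000 / 3897.1 ≈ 12.83
Gain = 20 log₁₀(12.83) ≈ 22.16 dB
∠G = 0.00° − 110.17° = -110.17°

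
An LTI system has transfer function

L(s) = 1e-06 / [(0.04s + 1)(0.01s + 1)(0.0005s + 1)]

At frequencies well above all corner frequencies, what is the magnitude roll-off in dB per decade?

-60 dB/decade

Each pole contributes −20 dB/decade at high frequency; each zero contributes +20 dB/decade.
Net: 0 zero(s) − 3 pole(s) → -60 dB/decade.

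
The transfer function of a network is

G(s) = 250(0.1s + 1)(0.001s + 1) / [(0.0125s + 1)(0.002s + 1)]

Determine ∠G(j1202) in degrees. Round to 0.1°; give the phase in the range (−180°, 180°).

-13.8°

At ω = 1202 rad/s:
zero (1 + j1202·0.1) = 1 + j120.2 → |·| ≈ 120.2, ∠ ≈ 89.52°
zero (1 + j1202·0.001) = 1 + j1.202 → |·| ≈ 1.5636, ∠ ≈ 50.24°
pole (1 + j1202·0.0125) = 1 + j15.025 → |·| ≈ 15.058, ∠ ≈ 86.19°
pole (1 + j1202·0.002) = 1 + j2.404 → |·| ≈ 2.6037, ∠ ≈ 67.41°
∠G = (89.52° + 50.24°) − (86.19° + 67.41°) = -13.84°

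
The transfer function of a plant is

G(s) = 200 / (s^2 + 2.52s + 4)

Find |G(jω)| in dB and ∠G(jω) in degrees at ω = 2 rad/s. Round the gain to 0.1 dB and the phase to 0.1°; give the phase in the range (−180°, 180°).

32.0 dB, -90.0°

At s = jω = j2:
quadratic: (j2)² + 2.52·j2 + 4 = 0 + j5.04 → |·| ≈ 5.04, ∠ ≈ 90.00°
|G| = 200 / 5.04 ≈ 39.683
Gain = 20 log₁₀(39.683) ≈ 31.97 dB
∠G = 0.00° − 90.00° = -90.00°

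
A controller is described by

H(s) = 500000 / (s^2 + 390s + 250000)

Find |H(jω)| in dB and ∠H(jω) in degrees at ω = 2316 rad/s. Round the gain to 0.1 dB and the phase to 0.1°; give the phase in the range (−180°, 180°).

At s = jω = j2316:
quadratic: (j2316)² + 390·j2316 + 250000 = -5113856 + j903240 → |·| ≈ 5.193e+06, ∠ ≈ 169.98°
|H| = 500000 / 5.193e+06 ≈ 0.096283
Gain = 20 log₁₀(0.096283) ≈ -20.33 dB
∠H = 0.00° − 169.98° = -169.98°

-20.3 dB, -170.0°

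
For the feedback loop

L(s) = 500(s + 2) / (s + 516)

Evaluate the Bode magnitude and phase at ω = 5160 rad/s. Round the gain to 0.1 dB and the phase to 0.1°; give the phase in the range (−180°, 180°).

53.9 dB, 5.7°

At s = jω = j5160:
zero (s+2): 2 + j5160 → |·| = √(2²+5160²) = √26625604 ≈ 5160, ∠ = arctan(5160/2) ≈ 89.98°
pole (s+516): 516 + j5160 → |·| = √(516²+5160²) = √26891856 ≈ 5185.7, ∠ = arctan(5160/516) ≈ 84.29°
|L| = 500 · 5160 / 5185.7 ≈ 497.52
Gain = 20 log₁₀(497.52) ≈ 53.94 dB
∠L = 89.98° − 84.29° = 5.69°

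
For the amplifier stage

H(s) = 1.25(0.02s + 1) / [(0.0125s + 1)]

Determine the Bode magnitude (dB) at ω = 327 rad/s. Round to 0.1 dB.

At ω = 327 rad/s:
zero (1 + j327·0.02) = 1 + j6.54 → |·| ≈ 6.616, ∠ ≈ 81.31°
pole (1 + j327·0.0125) = 1 + j4.0875 → |·| ≈ 4.208, ∠ ≈ 76.25°
|H| = 1.25 · 6.616 / (4.208) ≈ 1.9653
Gain = 20 log₁₀(1.9653) ≈ 5.87 dB

5.9 dB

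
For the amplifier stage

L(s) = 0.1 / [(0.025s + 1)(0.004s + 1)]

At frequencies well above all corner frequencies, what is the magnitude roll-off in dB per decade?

-40 dB/decade

Each pole contributes −20 dB/decade at high frequency; each zero contributes +20 dB/decade.
Net: 0 zero(s) − 2 pole(s) → -40 dB/decade.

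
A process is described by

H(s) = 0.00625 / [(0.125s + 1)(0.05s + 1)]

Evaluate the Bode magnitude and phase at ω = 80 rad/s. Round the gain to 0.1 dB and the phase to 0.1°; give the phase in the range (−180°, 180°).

-76.4 dB, -160.3°

At ω = 80 rad/s:
pole (1 + j80·0.125) = 1 + j10 → |·| ≈ 10.05, ∠ ≈ 84.29°
pole (1 + j80·0.05) = 1 + j4 → |·| ≈ 4.1231, ∠ ≈ 75.96°
|H| = 0.00625 · 1 / (10.05 · 4.1231) ≈ 0.00015083
Gain = 20 log₁₀(0.00015083) ≈ -76.43 dB
∠H = (0°) − (84.29° + 75.96°) = -160.25°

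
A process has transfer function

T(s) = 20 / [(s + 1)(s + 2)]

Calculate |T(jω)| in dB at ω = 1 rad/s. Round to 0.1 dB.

16.0 dB

At s = jω = j1:
pole (s+1): 1 + j1 → |·| = √(1²+1²) = √2 ≈ 1.4142, ∠ = arctan(1/1) ≈ 45.00°
pole (s+2): 2 + j1 → |·| = √(2²+1²) = √5 ≈ 2.2361, ∠ = arctan(1/2) ≈ 26.57°
|T| = 20 / 3.1623 ≈ 6.3245
Gain = 20 log₁₀(6.3245) ≈ 16.02 dB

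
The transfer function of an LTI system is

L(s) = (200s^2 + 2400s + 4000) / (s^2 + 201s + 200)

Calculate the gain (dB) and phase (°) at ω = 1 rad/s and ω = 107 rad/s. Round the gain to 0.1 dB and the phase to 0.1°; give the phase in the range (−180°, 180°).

ω = 1: 24.0 dB, -13.0°; ω = 107: 39.5 dB, 56.0°

Substitute s = j1:
Numerator: 200(j1)^2 + 2400(j1) + 4000 = 3800 + j2400
Denominator: (j1)^2 + 201(j1) + 200 = 199 + j201
|N| = √(3800² + 2400²) ≈ 4494.4, ∠N ≈ 32.28°
|D| = √(199² + 201²) ≈ 282.85, ∠D ≈ 45.29°
|L| = 4494.4 / 282.85 ≈ 15.89
Gain = 20 log₁₀(15.89) ≈ 24.02 dB
∠L = 32.28° − 45.29° = -13.01°

Substitute s = j107:
Numerator: 200(j107)^2 + 2400(j107) + 4000 = -2285800 + j256800
Denominator: (j107)^2 + 201(j107) + 200 = -11249 + j21507
|N| = √(2285800² + 256800²) ≈ 2.3002e+06, ∠N ≈ 173.59°
|D| = √(11249² + 21507²) ≈ 24271, ∠D ≈ 117.61°
|L| = 2.3002e+06 / 24271 ≈ 94.772
Gain = 20 log₁₀(94.772) ≈ 39.53 dB
∠L = 173.59° − 117.61° = 55.98°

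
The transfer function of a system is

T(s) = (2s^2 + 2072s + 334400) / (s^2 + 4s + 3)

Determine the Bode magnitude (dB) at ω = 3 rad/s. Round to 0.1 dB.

87.9 dB

Substitute s = j3:
Numerator: 2(j3)^2 + 2072(j3) + 334400 = 334382 + j6216
Denominator: (j3)^2 + 4(j3) + 3 = -6 + j12
|N| = √(334382² + 6216²) ≈ 3.3444e+05, ∠N ≈ 1.06°
|D| = √(6² + 12²) ≈ 13.416, ∠D ≈ 116.57°
|T| = 3.3444e+05 / 13.416 ≈ 24928
Gain = 20 log₁₀(24928) ≈ 87.93 dB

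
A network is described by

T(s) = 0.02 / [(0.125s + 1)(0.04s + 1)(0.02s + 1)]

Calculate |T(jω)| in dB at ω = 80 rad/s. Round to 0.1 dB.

-70.0 dB

At ω = 80 rad/s:
pole (1 + j80·0.125) = 1 + j10 → |·| ≈ 10.05, ∠ ≈ 84.29°
pole (1 + j80·0.04) = 1 + j3.2 → |·| ≈ 3.3526, ∠ ≈ 72.65°
pole (1 + j80·0.02) = 1 + j1.6 → |·| ≈ 1.8868, ∠ ≈ 57.99°
|T| = 0.02 · 1 / (10.05 · 3.3526 · 1.8868) ≈ 0.0003146
Gain = 20 log₁₀(0.0003146) ≈ -70.04 dB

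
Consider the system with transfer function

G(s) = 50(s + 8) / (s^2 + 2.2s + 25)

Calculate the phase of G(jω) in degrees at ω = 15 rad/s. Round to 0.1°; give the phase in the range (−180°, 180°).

At s = jω = j15:
zero (s+8): 8 + j15 → |·| = √(8²+15²) = √289 ≈ 17, ∠ = arctan(15/8) ≈ 61.93°
quadratic: (j15)² + 2.2·j15 + 25 = -200 + j33 → |·| ≈ 202.7, ∠ ≈ 170.63°
∠G = 61.93° − 170.63° = -108.70°

-108.7°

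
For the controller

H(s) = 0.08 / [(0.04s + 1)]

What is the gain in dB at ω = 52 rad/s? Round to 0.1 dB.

-29.2 dB

At ω = 52 rad/s:
pole (1 + j52·0.04) = 1 + j2.08 → |·| ≈ 2.3079, ∠ ≈ 64.32°
|H| = 0.08 · 1 / (2.3079) ≈ 0.034664
Gain = 20 log₁₀(0.034664) ≈ -29.20 dB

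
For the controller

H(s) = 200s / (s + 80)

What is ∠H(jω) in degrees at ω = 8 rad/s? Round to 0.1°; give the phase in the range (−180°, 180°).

At s = jω = j8:
zero at origin: s = j8 → |·| = 8, ∠ = 90.00°
pole (s+80): 80 + j8 → |·| = √(80²+8²) = √6464 ≈ 80.399, ∠ = arctan(8/80) ≈ 5.71°
∠H = 90.00° − 5.71° = 84.29°

84.3°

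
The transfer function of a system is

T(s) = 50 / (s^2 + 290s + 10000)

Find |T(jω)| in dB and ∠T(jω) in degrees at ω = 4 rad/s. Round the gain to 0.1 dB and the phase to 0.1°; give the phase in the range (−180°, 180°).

-46.1 dB, -6.6°

Substitute s = j4:
Numerator: 50 = 50 + j0
Denominator: (j4)^2 + 290(j4) + 10000 = 9984 + j1160
|N| = √(50² + 0²) ≈ 50, ∠N ≈ 0.00°
|D| = √(9984² + 1160²) ≈ 10051, ∠D ≈ 6.63°
|T| = 50 / 10051 ≈ 0.0049746
Gain = 20 log₁₀(0.0049746) ≈ -46.06 dB
∠T = 0.00° − 6.63° = -6.63°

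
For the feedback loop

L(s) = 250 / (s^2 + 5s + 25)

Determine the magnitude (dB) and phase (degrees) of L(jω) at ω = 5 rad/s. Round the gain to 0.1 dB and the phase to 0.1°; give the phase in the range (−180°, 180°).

At s = jω = j5:
quadratic: (j5)² + 5·j5 + 25 = 0 + j25 → |·| ≈ 25, ∠ ≈ 90.00°
|L| = 250 / 25 ≈ 10
Gain = 20 log₁₀(10) ≈ 20.00 dB
∠L = 0.00° − 90.00° = -90.00°

20.0 dB, -90.0°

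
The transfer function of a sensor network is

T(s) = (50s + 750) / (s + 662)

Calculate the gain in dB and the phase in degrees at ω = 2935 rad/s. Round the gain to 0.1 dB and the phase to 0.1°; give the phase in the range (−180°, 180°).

Substitute s = j2935:
Numerator: 50(j2935) + 750 = 750 + j146750
Denominator: (j2935) + 662 = 662 + j2935
|N| = √(750² + 146750²) ≈ 1.4675e+05, ∠N ≈ 89.71°
|D| = √(662² + 2935²) ≈ 3008.7, ∠D ≈ 77.29°
|T| = 1.4675e+05 / 3008.7 ≈ 48.775
Gain = 20 log₁₀(48.775) ≈ 33.76 dB
∠T = 89.71° − 77.29° = 12.42°

33.8 dB, 12.4°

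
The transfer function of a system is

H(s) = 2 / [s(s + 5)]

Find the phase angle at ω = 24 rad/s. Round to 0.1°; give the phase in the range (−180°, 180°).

-168.2°

At s = jω = j24:
pole (s+5): 5 + j24 → |·| = √(5²+24²) = √601 ≈ 24.515, ∠ = arctan(24/5) ≈ 78.23°
pole at origin: |s| = 24, ∠ = 90.00° (in denominator)
∠H = 0.00° − 168.23° = -168.23°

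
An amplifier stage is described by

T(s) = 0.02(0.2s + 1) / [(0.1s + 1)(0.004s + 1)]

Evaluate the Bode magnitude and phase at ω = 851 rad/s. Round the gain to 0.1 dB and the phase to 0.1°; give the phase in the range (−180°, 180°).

-39.0 dB, -73.3°

At ω = 851 rad/s:
zero (1 + j851·0.2) = 1 + j170.2 → |·| ≈ 170.2, ∠ ≈ 89.66°
pole (1 + j851·0.1) = 1 + j85.1 → |·| ≈ 85.106, ∠ ≈ 89.33°
pole (1 + j851·0.004) = 1 + j3.404 → |·| ≈ 3.5478, ∠ ≈ 73.63°
|T| = 0.02 · 170.2 / (85.106 · 3.5478) ≈ 0.011274
Gain = 20 log₁₀(0.011274) ≈ -38.96 dB
∠T = (89.66°) − (89.33° + 73.63°) = -73.30°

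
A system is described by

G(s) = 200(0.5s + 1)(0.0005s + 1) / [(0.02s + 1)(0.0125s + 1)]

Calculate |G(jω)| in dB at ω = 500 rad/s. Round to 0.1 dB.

58.2 dB

At ω = 500 rad/s:
zero (1 + j500·0.5) = 1 + j250 → |·| ≈ 250, ∠ ≈ 89.77°
zero (1 + j500·0.0005) = 1 + j0.25 → |·| ≈ 1.0308, ∠ ≈ 14.04°
pole (1 + j500·0.02) = 1 + j10 → |·| ≈ 10.05, ∠ ≈ 84.29°
pole (1 + j500·0.0125) = 1 + j6.25 → |·| ≈ 6.3295, ∠ ≈ 80.91°
|G| = 200 · 250 · 1.0308 / (10.05 · 6.3295) ≈ 810.23
Gain = 20 log₁₀(810.23) ≈ 58.17 dB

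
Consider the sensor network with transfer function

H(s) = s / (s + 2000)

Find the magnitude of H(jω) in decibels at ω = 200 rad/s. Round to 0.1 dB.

-20.0 dB

At s = jω = j200:
zero at origin: s = j200 → |·| = 200, ∠ = 90.00°
pole (s+2000): 2000 + j200 → |·| = √(2000²+200²) = √4040000 ≈ 2010, ∠ = arctan(200/2000) ≈ 5.71°
|H| = 1 · 200 / 2010 ≈ 0.099502
Gain = 20 log₁₀(0.099502) ≈ -20.04 dB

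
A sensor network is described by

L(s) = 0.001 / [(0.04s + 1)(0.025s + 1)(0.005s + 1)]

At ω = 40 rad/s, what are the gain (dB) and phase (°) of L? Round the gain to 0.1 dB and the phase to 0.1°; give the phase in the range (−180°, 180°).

At ω = 40 rad/s:
pole (1 + j40·0.04) = 1 + j1.6 → |·| ≈ 1.8868, ∠ ≈ 57.99°
pole (1 + j40·0.025) = 1 + j1 → |·| ≈ 1.4142, ∠ ≈ 45.00°
pole (1 + j40·0.005) = 1 + j0.2 → |·| ≈ 1.0198, ∠ ≈ 11.31°
|L| = 0.001 · 1 / (1.8868 · 1.4142 · 1.0198) ≈ 0.00036749
Gain = 20 log₁₀(0.00036749) ≈ -68.70 dB
∠L = (0°) − (57.99° + 45.00° + 11.31°) = -114.30°

-68.7 dB, -114.3°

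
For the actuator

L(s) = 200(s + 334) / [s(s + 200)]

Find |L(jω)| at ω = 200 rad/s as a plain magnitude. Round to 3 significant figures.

At s = jω = j200:
zero (s+334): 334 + j200 → |·| = √(334²+200²) = √151556 ≈ 389.3, ∠ = arctan(200/334) ≈ 30.91°
pole (s+200): 200 + j200 → |·| = √(200²+200²) = √80000 ≈ 282.84, ∠ = arctan(200/200) ≈ 45.00°
pole at origin: |s| = 200, ∠ = 90.00° (in denominator)
|L| = 200 · 389.3 / 56568 ≈ 1.3764

1.38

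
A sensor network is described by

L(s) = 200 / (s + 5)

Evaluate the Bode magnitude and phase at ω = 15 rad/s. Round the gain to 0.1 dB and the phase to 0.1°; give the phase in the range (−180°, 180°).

At s = jω = j15:
pole (s+5): 5 + j15 → |·| = √(5²+15²) = √250 ≈ 15.811, ∠ = arctan(15/5) ≈ 71.57°
|L| = 200 / 15.811 ≈ 12.649
Gain = 20 log₁₀(12.649) ≈ 22.04 dB
∠L = 0.00° − 71.57° = -71.57°

22.0 dB, -71.6°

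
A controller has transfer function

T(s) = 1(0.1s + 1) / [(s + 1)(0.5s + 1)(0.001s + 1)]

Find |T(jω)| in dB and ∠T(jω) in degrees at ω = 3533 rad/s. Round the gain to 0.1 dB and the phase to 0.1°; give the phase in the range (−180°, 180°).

At ω = 3533 rad/s:
zero (1 + j3533·0.1) = 1 + j353.3 → |·| ≈ 353.3, ∠ ≈ 89.84°
pole (1 + j3533·1) = 1 + j3533 → |·| ≈ 3533, ∠ ≈ 89.98°
pole (1 + j3533·0.5) = 1 + j1766.5 → |·| ≈ 1766.5, ∠ ≈ 89.97°
pole (1 + j3533·0.001) = 1 + j3.533 → |·| ≈ 3.6718, ∠ ≈ 74.20°
|T| = 1 · 353.3 / (3533 · 1766.5 · 3.6718) ≈ 1.5417e-05
Gain = 20 log₁₀(1.5417e-05) ≈ -96.24 dB
∠T = (89.84°) − (89.98° + 89.97° + 74.20°) = -164.31°

-96.2 dB, -164.3°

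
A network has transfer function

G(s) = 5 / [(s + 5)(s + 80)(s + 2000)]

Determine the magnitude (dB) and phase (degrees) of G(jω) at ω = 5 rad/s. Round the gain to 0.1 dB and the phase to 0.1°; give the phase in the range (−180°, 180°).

-107.1 dB, -48.7°

At s = jω = j5:
pole (s+5): 5 + j5 → |·| = √(5²+5²) = √50 ≈ 7.0711, ∠ = arctan(5/5) ≈ 45.00°
pole (s+80): 80 + j5 → |·| = √(80²+5²) = √6425 ≈ 80.156, ∠ = arctan(5/80) ≈ 3.58°
pole (s+2000): 2000 + j5 → |·| = √(2000²+5²) = √4000025 ≈ 2000, ∠ = arctan(5/2000) ≈ 0.14°
|G| = 5 / 1.1336e+06 ≈ 4.4107e-06
Gain = 20 log₁₀(4.4107e-06) ≈ -107.11 dB
∠G = 0.00° − 48.72° = -48.72°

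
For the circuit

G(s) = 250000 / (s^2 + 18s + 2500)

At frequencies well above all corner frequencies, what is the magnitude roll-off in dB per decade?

-40 dB/decade

Each pole contributes −20 dB/decade at high frequency; each zero contributes +20 dB/decade.
Net: 0 zero(s) − 2 pole(s) → -40 dB/decade.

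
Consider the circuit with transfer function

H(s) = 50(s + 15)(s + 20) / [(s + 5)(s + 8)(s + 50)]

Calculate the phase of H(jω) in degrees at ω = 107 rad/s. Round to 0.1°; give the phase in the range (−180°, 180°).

At s = jω = j107:
zero (s+15): 15 + j107 → |·| = √(15²+107²) = √11674 ≈ 108.05, ∠ = arctan(107/15) ≈ 82.02°
zero (s+20): 20 + j107 → |·| = √(20²+107²) = √11849 ≈ 108.85, ∠ = arctan(107/20) ≈ 79.41°
pole (s+5): 5 + j107 → |·| = √(5²+107²) = √11474 ≈ 107.12, ∠ = arctan(107/5) ≈ 87.32°
pole (s+8): 8 + j107 → |·| = √(8²+107²) = √11513 ≈ 107.3, ∠ = arctan(107/8) ≈ 85.72°
pole (s+50): 50 + j107 → |·| = √(50²+107²) = √13949 ≈ 118.11, ∠ = arctan(107/50) ≈ 64.95°
∠H = 161.43° − 237.99° = -76.56°

-76.6°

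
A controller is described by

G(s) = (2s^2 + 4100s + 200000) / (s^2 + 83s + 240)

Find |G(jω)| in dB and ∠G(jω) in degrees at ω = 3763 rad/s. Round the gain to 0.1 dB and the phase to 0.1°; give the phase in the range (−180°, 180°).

Substitute s = j3763:
Numerator: 2(j3763)^2 + 4100(j3763) + 200000 = -28120338 + j15428300
Denominator: (j3763)^2 + 83(j3763) + 240 = -14159929 + j312329
|N| = √(28120338² + 15428300²) ≈ 3.2075e+07, ∠N ≈ 151.25°
|D| = √(14159929² + 312329²) ≈ 1.4163e+07, ∠D ≈ 178.74°
|G| = 3.2075e+07 / 1.4163e+07 ≈ 2.2647
Gain = 20 log₁₀(2.2647) ≈ 7.10 dB
∠G = 151.25° − 178.74° = -27.49°

7.1 dB, -27.5°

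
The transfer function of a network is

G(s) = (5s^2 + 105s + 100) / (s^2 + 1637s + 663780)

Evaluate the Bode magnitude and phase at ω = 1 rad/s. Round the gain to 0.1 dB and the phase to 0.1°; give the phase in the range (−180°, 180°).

-73.4 dB, 47.7°

Substitute s = j1:
Numerator: 5(j1)^2 + 105(j1) + 100 = 95 + j105
Denominator: (j1)^2 + 1637(j1) + 663780 = 663779 + j1637
|N| = √(95² + 105²) ≈ 141.6, ∠N ≈ 47.86°
|D| = √(663779² + 1637²) ≈ 6.6378e+05, ∠D ≈ 0.14°
|G| = 141.6 / 6.6378e+05 ≈ 0.00021332
Gain = 20 log₁₀(0.00021332) ≈ -73.42 dB
∠G = 47.86° − 0.14° = 47.72°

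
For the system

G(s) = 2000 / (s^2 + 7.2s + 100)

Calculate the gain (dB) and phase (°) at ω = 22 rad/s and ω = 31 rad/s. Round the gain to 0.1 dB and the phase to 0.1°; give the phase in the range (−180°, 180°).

At s = jω = j22:
quadratic: (j22)² + 7.2·j22 + 100 = -384 + j158.4 → |·| ≈ 415.39, ∠ ≈ 157.58°
|G| = 2000 / 415.39 ≈ 4.8148
Gain = 20 log₁₀(4.8148) ≈ 13.65 dB
∠G = 0.00° − 157.58° = -157.58°

At s = jω = j31:
quadratic: (j31)² + 7.2·j31 + 100 = -861 + j223.2 → |·| ≈ 889.46, ∠ ≈ 165.47°
|G| = 2000 / 889.46 ≈ 2.2486
Gain = 20 log₁₀(2.2486) ≈ 7.04 dB
∠G = 0.00° − 165.47° = -165.47°

ω = 22: 13.7 dB, -157.6°; ω = 31: 7.0 dB, -165.5°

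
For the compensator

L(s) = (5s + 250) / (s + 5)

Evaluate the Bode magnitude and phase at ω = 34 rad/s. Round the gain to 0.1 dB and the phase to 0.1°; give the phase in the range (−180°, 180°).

Substitute s = j34:
Numerator: 5(j34) + 250 = 250 + j170
Denominator: (j34) + 5 = 5 + j34
|N| = √(250² + 170²) ≈ 302.32, ∠N ≈ 34.22°
|D| = √(5² + 34²) ≈ 34.366, ∠D ≈ 81.63°
|L| = 302.32 / 34.366 ≈ 8.7971
Gain = 20 log₁₀(8.7971) ≈ 18.89 dB
∠L = 34.22° − 81.63° = -47.41°

18.9 dB, -47.4°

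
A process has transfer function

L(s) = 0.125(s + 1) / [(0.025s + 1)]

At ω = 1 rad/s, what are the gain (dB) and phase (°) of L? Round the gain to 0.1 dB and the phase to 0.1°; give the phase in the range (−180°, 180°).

At ω = 1 rad/s:
zero (1 + j1·1) = 1 + j1 → |·| ≈ 1.4142, ∠ ≈ 45.00°
pole (1 + j1·0.025) = 1 + j0.025 → |·| ≈ 1.0003, ∠ ≈ 1.43°
|L| = 0.125 · 1.4142 / (1.0003) ≈ 0.17672
Gain = 20 log₁₀(0.17672) ≈ -15.05 dB
∠L = (45.00°) − (1.43°) = 43.57°

-15.1 dB, 43.6°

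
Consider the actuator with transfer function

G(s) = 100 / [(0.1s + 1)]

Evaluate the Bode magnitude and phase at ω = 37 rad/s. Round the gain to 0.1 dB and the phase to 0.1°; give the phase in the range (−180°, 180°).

At ω = 37 rad/s:
pole (1 + j37·0.1) = 1 + j3.7 → |·| ≈ 3.8328, ∠ ≈ 74.88°
|G| = 100 · 1 / (3.8328) ≈ 26.091
Gain = 20 log₁₀(26.091) ≈ 28.33 dB
∠G = (0°) − (74.88°) = -74.88°

28.3 dB, -74.9°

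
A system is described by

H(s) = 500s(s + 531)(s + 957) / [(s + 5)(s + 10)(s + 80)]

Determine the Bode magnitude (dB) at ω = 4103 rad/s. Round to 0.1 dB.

At s = jω = j4103:
zero (s+531): 531 + j4103 → |·| = √(531²+4103²) = √17116570 ≈ 4137.2, ∠ = arctan(4103/531) ≈ 82.63°
zero (s+957): 957 + j4103 → |·| = √(957²+4103²) = √17750458 ≈ 4213.1, ∠ = arctan(4103/957) ≈ 76.87°
zero at origin: s = j4103 → |·| = 4103, ∠ = 90.00°
pole (s+5): 5 + j4103 → |·| = √(5²+4103²) = √16834634 ≈ 4103, ∠ = arctan(4103/5) ≈ 89.93°
pole (s+10): 10 + j4103 → |·| = √(10²+4103²) = √16834709 ≈ 4103, ∠ = arctan(4103/10) ≈ 89.86°
pole (s+80): 80 + j4103 → |·| = √(80²+4103²) = √16841009 ≈ 4103.8, ∠ = arctan(4103/80) ≈ 88.88°
|H| = 500 · 7.1517e+10 / 6.9086e+10 ≈ 517.59
Gain = 20 log₁₀(517.59) ≈ 54.28 dB

54.3 dB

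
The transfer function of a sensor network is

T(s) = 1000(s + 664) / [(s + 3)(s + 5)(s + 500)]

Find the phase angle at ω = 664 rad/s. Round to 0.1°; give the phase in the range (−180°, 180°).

At s = jω = j664:
zero (s+664): 664 + j664 → |·| = √(664²+664²) = √881792 ≈ 939.04, ∠ = arctan(664/664) ≈ 45.00°
pole (s+3): 3 + j664 → |·| = √(3²+664²) = √440905 ≈ 664.01, ∠ = arctan(664/3) ≈ 89.74°
pole (s+5): 5 + j664 → |·| = √(5²+664²) = √440921 ≈ 664.02, ∠ = arctan(664/5) ≈ 89.57°
pole (s+500): 500 + j664 → |·| = √(500²+664²) = √690896 ≈ 831.2, ∠ = arctan(664/500) ≈ 53.02°
∠T = 45.00° − 232.33° = -187.33° ≡ 172.67° (principal value)

172.7°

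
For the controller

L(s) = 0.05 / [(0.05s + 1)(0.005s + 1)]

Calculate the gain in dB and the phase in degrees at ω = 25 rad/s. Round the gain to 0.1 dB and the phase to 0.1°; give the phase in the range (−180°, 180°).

At ω = 25 rad/s:
pole (1 + j25·0.05) = 1 + j1.25 → |·| ≈ 1.6008, ∠ ≈ 51.34°
pole (1 + j25·0.005) = 1 + j0.125 → |·| ≈ 1.0078, ∠ ≈ 7.13°
|L| = 0.05 · 1 / (1.6008 · 1.0078) ≈ 0.030993
Gain = 20 log₁₀(0.030993) ≈ -30.17 dB
∠L = (0°) − (51.34° + 7.13°) = -58.47°

-30.2 dB, -58.5°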